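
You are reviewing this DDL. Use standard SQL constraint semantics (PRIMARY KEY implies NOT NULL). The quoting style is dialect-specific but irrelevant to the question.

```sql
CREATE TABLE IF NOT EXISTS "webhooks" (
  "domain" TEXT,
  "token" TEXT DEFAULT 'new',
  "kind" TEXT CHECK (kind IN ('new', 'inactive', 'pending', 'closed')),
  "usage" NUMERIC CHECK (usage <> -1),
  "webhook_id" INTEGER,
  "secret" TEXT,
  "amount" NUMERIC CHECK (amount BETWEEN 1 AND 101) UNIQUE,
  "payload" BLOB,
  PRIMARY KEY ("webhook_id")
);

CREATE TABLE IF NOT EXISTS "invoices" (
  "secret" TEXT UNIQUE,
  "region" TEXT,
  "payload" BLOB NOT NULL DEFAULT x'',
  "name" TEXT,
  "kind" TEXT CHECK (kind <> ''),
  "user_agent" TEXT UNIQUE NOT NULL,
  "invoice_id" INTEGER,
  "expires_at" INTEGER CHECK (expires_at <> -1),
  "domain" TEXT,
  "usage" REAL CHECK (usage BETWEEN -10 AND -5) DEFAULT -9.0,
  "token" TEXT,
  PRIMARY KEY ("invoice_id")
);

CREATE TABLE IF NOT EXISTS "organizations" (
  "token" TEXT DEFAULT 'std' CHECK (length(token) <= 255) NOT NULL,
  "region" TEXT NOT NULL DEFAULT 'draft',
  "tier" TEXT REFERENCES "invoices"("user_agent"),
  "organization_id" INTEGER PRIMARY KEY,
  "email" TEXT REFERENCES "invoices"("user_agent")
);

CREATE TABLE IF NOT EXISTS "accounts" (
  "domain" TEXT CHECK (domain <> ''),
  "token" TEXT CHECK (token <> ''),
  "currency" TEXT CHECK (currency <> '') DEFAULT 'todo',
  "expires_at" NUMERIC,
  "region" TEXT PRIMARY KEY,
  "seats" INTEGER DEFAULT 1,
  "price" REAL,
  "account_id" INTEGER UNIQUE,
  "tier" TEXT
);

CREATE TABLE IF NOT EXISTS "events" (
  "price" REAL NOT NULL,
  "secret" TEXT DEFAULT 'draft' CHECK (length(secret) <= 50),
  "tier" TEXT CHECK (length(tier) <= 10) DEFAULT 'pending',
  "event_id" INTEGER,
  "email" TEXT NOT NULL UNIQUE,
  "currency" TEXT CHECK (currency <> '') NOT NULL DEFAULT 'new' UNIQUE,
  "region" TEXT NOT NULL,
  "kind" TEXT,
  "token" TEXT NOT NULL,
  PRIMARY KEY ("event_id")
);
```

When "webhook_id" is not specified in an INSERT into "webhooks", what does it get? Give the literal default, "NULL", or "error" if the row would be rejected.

error

webhook_id has no DEFAULT clause.
Omitting it would insert NULL, but it is part of the PRIMARY KEY, so the INSERT fails.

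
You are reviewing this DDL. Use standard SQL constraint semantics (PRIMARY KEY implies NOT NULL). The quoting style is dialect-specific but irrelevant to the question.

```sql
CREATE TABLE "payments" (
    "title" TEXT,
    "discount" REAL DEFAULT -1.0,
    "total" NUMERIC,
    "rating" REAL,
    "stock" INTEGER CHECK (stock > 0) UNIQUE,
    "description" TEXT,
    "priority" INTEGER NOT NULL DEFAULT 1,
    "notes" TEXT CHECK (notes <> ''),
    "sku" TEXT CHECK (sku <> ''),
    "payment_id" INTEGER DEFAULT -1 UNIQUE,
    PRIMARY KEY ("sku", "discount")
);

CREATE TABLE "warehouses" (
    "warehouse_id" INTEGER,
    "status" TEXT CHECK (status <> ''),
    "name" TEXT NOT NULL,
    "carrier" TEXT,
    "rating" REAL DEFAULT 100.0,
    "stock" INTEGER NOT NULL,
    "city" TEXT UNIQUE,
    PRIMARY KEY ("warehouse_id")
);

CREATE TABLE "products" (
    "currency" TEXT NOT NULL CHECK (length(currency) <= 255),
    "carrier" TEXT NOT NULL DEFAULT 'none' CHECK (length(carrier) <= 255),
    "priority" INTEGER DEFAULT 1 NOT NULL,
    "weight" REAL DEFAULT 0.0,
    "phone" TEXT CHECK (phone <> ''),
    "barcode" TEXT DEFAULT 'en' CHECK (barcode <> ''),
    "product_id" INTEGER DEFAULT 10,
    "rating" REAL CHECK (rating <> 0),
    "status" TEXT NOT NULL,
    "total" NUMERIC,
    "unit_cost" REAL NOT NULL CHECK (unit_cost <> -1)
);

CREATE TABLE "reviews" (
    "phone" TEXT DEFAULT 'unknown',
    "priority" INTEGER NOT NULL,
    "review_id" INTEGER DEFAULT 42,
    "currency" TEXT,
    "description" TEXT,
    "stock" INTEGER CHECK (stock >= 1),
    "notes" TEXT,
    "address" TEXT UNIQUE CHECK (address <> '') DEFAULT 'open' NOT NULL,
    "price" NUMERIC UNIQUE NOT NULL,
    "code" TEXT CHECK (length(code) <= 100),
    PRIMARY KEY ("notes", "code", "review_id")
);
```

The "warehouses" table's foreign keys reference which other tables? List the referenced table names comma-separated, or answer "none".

No column in warehouses has a REFERENCES clause.

none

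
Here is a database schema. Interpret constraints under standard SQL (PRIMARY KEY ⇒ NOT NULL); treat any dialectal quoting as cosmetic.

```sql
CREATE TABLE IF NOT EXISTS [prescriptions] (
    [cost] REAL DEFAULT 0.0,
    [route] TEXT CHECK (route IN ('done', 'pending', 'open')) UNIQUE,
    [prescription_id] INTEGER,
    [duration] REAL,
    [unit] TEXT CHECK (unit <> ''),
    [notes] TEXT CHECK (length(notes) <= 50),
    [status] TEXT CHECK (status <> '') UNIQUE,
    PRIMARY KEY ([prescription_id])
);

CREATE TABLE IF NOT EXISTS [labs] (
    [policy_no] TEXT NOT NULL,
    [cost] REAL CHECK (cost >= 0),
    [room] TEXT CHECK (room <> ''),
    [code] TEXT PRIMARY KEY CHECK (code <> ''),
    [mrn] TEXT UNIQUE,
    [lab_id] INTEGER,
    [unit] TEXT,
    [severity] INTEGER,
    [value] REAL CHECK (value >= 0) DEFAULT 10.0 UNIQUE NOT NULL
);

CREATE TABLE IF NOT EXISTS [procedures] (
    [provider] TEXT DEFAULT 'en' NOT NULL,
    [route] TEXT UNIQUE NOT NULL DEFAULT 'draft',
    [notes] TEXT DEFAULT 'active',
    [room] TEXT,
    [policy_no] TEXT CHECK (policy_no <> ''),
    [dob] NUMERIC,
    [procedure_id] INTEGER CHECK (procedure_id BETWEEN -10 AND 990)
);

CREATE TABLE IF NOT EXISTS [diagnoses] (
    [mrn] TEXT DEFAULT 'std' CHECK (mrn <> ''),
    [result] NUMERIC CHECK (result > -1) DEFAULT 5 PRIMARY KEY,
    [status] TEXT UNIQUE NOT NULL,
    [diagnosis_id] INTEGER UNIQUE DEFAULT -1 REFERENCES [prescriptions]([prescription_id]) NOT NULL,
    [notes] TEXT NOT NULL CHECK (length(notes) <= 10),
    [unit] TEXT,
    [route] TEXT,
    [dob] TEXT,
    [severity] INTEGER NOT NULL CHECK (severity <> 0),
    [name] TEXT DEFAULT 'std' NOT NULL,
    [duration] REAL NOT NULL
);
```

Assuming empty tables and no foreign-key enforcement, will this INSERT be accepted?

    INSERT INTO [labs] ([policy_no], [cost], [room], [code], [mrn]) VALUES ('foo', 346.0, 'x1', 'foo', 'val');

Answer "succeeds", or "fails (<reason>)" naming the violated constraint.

NOT NULL columns: code is supplied; policy_no is supplied; value defaults to 10.0.
CHECK constraints: 346.0 satisfies (cost >= 0); 'x1' satisfies (room <> ''); 'foo' satisfies (code <> '').
No constraint is violated.

succeeds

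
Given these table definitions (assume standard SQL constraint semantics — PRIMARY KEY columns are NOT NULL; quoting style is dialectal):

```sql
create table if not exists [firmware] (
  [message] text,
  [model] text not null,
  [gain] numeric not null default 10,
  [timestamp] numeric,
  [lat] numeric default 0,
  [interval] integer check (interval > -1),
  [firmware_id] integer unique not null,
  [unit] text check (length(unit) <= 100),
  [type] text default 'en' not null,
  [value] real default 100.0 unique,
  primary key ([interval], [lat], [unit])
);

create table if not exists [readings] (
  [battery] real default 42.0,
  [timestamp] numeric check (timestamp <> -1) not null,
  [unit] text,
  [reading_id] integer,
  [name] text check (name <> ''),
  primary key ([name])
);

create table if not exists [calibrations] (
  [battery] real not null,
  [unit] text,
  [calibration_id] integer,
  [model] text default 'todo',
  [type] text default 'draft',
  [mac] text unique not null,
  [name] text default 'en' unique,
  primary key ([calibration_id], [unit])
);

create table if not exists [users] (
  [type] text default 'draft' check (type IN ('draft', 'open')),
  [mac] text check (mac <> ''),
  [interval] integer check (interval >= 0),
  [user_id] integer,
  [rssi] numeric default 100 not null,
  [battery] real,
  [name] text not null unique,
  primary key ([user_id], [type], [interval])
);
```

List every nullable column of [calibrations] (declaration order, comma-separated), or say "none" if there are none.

- battery: declared NOT NULL → not nullable.
- unit: part of the PRIMARY KEY, which implies NOT NULL → not nullable.
- calibration_id: part of the PRIMARY KEY, which implies NOT NULL → not nullable.
- model: DEFAULT only fills an omitted column; an explicit NULL is still allowed → nullable.
- type: DEFAULT only fills an omitted column; an explicit NULL is still allowed → nullable.
- mac: declared NOT NULL → not nullable.
- name: UNIQUE does not imply NOT NULL → nullable.

model, type, name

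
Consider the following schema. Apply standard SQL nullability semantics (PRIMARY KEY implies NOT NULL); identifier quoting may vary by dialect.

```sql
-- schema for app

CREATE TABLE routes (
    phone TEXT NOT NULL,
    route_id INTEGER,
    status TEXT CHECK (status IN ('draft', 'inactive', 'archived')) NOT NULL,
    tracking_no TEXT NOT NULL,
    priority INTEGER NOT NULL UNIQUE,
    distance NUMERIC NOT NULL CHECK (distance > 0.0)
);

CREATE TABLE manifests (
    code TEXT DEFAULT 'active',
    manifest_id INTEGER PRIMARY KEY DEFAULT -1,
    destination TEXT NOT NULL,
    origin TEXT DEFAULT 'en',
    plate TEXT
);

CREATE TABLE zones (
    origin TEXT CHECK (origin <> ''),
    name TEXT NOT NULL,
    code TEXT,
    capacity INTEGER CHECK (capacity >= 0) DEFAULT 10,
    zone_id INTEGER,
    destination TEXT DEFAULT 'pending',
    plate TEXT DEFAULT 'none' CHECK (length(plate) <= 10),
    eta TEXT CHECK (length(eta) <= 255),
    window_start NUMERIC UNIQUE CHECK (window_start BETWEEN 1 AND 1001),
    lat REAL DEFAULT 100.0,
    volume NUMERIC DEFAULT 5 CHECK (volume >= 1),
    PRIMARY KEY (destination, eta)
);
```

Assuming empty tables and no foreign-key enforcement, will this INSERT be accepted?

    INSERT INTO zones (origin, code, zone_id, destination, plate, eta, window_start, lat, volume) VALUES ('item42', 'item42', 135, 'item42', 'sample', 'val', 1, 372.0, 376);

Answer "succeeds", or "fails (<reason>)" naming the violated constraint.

fails (NOT NULL on name)

name is omitted from the column list and has no DEFAULT, so it would receive NULL.
But name is declared NOT NULL.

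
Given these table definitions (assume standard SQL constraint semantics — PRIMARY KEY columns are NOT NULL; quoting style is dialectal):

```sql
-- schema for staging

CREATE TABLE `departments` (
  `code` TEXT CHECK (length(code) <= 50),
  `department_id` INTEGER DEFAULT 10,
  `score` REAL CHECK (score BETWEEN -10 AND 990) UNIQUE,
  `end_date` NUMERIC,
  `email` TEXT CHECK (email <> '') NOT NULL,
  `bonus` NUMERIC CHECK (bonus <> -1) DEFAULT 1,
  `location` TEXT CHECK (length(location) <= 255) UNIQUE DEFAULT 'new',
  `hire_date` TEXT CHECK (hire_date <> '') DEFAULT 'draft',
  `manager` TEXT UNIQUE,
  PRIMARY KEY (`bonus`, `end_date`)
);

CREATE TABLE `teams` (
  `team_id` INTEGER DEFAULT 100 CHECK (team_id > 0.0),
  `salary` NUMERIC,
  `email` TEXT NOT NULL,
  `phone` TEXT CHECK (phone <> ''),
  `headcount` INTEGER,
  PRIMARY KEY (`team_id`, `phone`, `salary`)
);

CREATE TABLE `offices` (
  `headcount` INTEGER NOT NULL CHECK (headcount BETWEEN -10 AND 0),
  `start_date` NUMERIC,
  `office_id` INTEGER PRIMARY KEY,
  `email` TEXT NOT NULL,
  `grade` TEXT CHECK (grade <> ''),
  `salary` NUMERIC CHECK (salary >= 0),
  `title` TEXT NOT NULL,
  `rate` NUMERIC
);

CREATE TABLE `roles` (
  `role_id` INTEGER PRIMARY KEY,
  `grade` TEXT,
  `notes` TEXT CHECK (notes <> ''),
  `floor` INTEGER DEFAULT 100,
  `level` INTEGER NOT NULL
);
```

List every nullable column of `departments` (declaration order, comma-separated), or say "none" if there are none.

code, department_id, score, location, hire_date, manager

- code: CHECK does not forbid NULL (a CHECK constraint passes when its expression is NULL) → nullable.
- department_id: DEFAULT only fills an omitted column; an explicit NULL is still allowed → nullable.
- score: CHECK does not forbid NULL (a CHECK constraint passes when its expression is NULL) → nullable.
- end_date: part of the PRIMARY KEY, which implies NOT NULL → not nullable.
- email: declared NOT NULL → not nullable.
- bonus: part of the PRIMARY KEY, which implies NOT NULL → not nullable.
- location: CHECK does not forbid NULL (a CHECK constraint passes when its expression is NULL) → nullable.
- hire_date: CHECK does not forbid NULL (a CHECK constraint passes when its expression is NULL) → nullable.
- manager: UNIQUE does not imply NOT NULL → nullable.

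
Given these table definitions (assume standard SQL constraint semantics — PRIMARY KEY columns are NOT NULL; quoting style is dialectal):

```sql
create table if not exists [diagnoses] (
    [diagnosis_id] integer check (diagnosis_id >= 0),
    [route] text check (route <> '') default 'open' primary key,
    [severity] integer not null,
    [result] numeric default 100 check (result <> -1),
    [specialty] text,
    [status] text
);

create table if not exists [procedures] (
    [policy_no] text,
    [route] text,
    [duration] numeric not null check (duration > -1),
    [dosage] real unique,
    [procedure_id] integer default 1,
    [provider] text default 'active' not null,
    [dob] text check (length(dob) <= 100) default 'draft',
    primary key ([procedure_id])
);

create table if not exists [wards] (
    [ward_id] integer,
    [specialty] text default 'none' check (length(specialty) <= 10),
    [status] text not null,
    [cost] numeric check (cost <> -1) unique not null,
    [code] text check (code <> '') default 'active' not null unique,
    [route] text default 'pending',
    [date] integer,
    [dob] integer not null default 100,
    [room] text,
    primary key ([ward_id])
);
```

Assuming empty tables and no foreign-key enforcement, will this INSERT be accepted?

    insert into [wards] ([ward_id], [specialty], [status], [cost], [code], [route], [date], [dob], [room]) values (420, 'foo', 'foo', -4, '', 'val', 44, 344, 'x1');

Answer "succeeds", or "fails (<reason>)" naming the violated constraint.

The value '' for code violates CHECK (code <> '').

fails (CHECK on code)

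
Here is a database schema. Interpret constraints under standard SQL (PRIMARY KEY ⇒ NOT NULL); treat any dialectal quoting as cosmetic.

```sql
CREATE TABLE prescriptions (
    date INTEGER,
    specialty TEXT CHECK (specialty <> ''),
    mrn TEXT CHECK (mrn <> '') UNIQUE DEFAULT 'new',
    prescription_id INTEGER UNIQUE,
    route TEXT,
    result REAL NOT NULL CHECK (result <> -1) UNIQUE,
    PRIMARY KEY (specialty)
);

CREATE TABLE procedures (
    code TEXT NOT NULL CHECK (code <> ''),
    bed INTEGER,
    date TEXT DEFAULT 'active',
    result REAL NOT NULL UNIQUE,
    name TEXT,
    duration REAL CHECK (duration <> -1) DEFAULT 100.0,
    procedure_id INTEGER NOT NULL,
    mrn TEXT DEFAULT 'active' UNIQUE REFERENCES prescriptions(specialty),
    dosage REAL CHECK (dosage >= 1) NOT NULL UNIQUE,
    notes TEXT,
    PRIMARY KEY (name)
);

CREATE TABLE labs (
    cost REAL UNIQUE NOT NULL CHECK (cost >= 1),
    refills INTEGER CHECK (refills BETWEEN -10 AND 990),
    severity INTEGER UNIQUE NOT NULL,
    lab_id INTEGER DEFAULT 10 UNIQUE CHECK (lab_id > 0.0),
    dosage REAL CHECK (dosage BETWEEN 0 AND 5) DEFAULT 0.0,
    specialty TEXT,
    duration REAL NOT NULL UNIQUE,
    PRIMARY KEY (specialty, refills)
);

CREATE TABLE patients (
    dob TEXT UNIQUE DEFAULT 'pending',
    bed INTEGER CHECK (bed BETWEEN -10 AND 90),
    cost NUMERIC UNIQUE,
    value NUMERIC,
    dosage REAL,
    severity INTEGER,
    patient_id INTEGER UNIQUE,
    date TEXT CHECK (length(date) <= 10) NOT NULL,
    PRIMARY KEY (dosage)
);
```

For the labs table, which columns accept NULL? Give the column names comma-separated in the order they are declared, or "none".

lab_id, dosage

- cost: declared NOT NULL → not nullable.
- refills: part of the PRIMARY KEY, which implies NOT NULL → not nullable.
- severity: declared NOT NULL → not nullable.
- lab_id: CHECK does not forbid NULL (a CHECK constraint passes when its expression is NULL) → nullable.
- dosage: CHECK does not forbid NULL (a CHECK constraint passes when its expression is NULL) → nullable.
- specialty: part of the PRIMARY KEY, which implies NOT NULL → not nullable.
- duration: declared NOT NULL → not nullable.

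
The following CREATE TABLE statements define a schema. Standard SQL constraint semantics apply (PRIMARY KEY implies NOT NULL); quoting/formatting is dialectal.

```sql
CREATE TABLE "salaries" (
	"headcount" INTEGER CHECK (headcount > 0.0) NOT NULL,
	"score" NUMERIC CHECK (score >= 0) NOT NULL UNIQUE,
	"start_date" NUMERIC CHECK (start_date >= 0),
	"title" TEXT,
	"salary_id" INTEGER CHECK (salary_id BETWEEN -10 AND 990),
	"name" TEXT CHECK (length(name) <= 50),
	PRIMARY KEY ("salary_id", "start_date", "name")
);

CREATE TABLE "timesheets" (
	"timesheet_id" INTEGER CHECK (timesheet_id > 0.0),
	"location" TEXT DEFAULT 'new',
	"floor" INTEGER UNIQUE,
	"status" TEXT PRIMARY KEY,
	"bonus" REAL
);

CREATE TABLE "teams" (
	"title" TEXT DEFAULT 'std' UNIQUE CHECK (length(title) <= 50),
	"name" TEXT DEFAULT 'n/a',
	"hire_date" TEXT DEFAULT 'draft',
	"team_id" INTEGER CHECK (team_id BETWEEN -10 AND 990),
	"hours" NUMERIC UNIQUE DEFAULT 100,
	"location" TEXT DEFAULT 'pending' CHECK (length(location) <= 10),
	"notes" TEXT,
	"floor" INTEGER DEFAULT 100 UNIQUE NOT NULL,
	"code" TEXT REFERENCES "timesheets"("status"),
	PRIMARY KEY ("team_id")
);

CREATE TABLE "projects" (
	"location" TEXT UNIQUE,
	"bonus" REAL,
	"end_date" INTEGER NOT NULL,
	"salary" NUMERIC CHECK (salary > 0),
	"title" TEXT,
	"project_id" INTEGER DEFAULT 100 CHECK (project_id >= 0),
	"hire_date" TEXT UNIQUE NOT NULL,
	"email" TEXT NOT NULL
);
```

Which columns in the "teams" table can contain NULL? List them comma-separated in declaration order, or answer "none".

- title: CHECK does not forbid NULL (a CHECK constraint passes when its expression is NULL) → nullable.
- name: DEFAULT only fills an omitted column; an explicit NULL is still allowed → nullable.
- hire_date: DEFAULT only fills an omitted column; an explicit NULL is still allowed → nullable.
- team_id: part of the PRIMARY KEY, which implies NOT NULL → not nullable.
- hours: UNIQUE does not imply NOT NULL → nullable.
- location: CHECK does not forbid NULL (a CHECK constraint passes when its expression is NULL) → nullable.
- notes: no NOT NULL constraint applies → nullable.
- floor: declared NOT NULL → not nullable.
- code: a foreign key column may be NULL unless separately constrained → nullable.

title, name, hire_date, hours, location, notes, code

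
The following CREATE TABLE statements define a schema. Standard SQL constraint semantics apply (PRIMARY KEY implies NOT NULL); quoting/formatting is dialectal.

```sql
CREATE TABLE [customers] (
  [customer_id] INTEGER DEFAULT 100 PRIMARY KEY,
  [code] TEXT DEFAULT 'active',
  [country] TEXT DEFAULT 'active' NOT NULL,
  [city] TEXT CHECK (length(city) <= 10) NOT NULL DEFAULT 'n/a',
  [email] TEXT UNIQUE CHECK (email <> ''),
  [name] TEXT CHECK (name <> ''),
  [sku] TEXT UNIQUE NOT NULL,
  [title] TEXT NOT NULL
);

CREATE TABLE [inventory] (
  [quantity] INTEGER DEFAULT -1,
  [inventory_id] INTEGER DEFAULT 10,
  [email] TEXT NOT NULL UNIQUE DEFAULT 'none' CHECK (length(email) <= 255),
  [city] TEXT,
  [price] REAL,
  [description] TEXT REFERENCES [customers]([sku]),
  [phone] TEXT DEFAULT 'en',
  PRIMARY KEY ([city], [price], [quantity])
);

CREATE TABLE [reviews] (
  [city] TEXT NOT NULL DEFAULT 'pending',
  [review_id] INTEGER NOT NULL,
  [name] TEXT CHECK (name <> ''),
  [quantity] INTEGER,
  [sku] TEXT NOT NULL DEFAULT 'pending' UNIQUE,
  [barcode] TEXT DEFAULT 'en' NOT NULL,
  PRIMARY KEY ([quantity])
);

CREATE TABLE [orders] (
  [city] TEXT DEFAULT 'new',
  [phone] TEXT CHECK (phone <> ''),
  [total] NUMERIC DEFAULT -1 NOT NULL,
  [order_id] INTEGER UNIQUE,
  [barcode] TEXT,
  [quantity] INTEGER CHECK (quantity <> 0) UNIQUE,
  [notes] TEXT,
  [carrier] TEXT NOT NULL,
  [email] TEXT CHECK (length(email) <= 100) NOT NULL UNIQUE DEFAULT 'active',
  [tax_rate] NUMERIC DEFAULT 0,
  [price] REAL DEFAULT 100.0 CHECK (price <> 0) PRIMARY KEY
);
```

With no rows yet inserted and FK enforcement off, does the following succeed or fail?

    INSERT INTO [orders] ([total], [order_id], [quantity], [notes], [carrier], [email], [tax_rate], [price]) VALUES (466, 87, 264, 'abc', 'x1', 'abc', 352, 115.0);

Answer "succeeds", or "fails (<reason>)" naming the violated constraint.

succeeds

NOT NULL columns: carrier is supplied; email is supplied; price is supplied; total is supplied.
CHECK constraints: 264 satisfies (quantity <> 0); 'abc' satisfies (length(email) <= 100); 115.0 satisfies (price <> 0).
No constraint is violated.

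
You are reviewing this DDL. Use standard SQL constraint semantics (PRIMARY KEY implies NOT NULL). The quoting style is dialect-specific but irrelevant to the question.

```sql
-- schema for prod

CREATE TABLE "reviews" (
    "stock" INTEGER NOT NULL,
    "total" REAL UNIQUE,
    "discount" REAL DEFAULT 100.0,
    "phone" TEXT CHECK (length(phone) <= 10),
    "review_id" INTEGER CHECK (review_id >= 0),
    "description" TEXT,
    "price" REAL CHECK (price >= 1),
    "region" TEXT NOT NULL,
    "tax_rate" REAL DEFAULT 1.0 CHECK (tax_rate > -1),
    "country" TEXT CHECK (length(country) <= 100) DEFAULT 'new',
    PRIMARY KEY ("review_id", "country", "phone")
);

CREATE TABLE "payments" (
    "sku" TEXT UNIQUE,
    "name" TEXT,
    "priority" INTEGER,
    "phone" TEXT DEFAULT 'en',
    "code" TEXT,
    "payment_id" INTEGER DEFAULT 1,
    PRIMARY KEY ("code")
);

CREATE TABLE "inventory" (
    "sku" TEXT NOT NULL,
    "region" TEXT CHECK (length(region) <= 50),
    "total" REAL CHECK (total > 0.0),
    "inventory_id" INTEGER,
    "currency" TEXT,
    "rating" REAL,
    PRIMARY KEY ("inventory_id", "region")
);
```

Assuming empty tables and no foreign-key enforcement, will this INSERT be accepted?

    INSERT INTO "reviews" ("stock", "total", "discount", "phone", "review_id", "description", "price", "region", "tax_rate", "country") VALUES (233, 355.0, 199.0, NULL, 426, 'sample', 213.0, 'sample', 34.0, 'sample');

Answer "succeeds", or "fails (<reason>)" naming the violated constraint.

phone is explicitly set to NULL, but phone is part of the PRIMARY KEY (implied NOT NULL).

fails (NOT NULL on phone)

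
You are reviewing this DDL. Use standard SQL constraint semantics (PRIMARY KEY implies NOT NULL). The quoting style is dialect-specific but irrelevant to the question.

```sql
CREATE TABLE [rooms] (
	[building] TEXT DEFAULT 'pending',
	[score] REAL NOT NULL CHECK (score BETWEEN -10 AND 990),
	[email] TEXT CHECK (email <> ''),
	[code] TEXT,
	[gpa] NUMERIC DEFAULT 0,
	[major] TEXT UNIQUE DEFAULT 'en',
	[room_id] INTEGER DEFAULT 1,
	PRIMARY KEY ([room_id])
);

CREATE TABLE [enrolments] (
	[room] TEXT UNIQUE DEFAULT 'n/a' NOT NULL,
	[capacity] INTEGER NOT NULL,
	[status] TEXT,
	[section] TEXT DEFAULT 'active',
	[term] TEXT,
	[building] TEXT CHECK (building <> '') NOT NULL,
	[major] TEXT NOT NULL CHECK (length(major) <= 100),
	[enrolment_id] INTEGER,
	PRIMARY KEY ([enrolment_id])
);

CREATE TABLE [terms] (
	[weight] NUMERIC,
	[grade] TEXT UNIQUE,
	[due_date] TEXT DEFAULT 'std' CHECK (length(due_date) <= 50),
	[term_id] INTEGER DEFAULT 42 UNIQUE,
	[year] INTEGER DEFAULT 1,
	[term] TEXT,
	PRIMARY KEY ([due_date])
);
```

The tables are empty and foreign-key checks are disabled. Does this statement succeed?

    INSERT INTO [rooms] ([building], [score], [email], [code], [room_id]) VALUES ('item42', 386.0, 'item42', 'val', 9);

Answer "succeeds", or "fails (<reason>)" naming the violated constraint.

succeeds

NOT NULL columns: room_id is supplied; score is supplied.
CHECK constraints: 386.0 satisfies (score BETWEEN -10 AND 990); 'item42' satisfies (email <> '').
No constraint is violated.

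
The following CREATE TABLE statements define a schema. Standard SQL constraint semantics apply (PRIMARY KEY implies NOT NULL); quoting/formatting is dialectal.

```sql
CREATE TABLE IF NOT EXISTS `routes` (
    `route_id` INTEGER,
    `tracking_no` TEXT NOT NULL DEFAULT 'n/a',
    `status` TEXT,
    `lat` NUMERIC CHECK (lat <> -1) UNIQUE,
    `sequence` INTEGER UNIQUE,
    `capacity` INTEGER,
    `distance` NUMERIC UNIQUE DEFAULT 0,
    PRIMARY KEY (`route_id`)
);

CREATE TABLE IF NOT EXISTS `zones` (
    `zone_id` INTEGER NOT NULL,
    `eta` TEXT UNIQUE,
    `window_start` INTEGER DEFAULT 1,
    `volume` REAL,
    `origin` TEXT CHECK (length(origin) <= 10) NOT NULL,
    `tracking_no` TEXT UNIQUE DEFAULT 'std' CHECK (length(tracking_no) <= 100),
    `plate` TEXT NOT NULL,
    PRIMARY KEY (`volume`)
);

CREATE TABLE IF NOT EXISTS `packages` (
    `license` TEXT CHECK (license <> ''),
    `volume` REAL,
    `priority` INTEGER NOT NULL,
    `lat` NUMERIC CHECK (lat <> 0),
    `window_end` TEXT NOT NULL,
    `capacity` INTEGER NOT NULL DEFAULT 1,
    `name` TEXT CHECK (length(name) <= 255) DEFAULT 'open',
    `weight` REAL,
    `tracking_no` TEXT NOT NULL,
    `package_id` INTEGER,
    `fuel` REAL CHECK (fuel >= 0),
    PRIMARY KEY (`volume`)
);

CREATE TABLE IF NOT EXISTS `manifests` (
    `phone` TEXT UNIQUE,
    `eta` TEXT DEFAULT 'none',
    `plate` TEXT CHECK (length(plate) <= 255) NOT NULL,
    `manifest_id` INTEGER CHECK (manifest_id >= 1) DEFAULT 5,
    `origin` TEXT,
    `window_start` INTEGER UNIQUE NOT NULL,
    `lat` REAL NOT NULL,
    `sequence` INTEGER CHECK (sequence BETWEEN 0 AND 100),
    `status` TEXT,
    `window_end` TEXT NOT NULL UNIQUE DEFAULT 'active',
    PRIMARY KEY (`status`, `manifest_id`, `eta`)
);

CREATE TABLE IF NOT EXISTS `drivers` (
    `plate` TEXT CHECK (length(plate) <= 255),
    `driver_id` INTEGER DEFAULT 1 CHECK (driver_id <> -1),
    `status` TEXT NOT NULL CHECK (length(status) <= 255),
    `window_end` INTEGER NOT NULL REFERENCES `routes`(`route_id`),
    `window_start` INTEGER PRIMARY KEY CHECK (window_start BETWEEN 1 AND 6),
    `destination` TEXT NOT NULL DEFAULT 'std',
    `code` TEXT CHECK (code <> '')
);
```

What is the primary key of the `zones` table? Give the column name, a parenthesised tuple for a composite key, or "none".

volume

volume is declared PRIMARY KEY as a table-level PRIMARY KEY clause.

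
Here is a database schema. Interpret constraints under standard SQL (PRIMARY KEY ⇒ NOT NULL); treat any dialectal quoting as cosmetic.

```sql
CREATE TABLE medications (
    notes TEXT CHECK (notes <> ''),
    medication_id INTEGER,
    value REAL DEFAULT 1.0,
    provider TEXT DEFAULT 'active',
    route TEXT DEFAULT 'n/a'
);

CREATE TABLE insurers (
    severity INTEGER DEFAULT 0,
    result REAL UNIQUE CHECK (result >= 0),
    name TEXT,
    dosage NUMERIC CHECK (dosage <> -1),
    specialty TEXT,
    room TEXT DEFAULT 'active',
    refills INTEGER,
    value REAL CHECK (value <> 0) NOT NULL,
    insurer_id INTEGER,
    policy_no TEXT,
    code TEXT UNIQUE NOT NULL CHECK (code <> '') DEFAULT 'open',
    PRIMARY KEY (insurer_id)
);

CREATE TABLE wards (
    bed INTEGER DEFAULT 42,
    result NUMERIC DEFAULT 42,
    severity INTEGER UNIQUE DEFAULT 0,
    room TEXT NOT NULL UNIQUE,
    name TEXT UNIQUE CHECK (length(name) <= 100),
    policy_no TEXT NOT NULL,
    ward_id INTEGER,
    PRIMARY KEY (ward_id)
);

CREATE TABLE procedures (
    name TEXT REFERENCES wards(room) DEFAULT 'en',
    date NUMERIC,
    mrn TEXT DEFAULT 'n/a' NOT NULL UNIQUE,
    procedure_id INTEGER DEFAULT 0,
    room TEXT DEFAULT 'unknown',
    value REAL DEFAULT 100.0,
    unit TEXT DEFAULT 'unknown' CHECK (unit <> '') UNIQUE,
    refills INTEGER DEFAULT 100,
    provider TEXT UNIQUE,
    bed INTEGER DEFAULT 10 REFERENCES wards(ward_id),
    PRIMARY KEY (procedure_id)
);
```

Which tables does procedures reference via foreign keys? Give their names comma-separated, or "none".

- name REFERENCES wards(room).
- bed REFERENCES wards(ward_id).

wards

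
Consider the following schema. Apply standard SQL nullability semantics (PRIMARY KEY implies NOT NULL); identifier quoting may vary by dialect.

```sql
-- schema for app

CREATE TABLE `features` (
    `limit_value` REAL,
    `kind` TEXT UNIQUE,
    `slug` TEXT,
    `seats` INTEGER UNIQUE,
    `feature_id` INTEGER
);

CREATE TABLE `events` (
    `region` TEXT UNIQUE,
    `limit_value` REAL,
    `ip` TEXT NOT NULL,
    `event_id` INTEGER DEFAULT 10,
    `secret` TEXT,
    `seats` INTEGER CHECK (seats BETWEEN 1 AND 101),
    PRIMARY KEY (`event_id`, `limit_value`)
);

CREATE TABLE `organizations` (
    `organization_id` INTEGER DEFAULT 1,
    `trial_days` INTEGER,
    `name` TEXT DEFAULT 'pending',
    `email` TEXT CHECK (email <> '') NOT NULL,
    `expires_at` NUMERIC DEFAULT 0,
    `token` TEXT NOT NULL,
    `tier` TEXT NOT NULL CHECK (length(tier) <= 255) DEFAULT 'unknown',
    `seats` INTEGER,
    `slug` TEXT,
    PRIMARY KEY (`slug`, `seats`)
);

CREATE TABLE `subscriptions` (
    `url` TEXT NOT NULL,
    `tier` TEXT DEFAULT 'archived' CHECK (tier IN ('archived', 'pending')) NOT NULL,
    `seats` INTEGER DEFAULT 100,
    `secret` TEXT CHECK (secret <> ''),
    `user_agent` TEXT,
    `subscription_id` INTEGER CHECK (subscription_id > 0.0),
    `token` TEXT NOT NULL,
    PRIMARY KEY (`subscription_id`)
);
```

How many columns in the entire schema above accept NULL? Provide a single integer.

15

features: 5 nullable (limit_value, kind, slug, seats, feature_id — PK none and explicit NOT NULL columns excluded).
events: 3 nullable (region, secret, seats — PK (event_id, limit_value) and explicit NOT NULL columns excluded).
organizations: 4 nullable (organization_id, trial_days, name, expires_at — PK (slug, seats) and explicit NOT NULL columns excluded).
subscriptions: 3 nullable (seats, secret, user_agent — PK (subscription_id) and explicit NOT NULL columns excluded).
Total: 5 + 3 + 4 + 3 = 15.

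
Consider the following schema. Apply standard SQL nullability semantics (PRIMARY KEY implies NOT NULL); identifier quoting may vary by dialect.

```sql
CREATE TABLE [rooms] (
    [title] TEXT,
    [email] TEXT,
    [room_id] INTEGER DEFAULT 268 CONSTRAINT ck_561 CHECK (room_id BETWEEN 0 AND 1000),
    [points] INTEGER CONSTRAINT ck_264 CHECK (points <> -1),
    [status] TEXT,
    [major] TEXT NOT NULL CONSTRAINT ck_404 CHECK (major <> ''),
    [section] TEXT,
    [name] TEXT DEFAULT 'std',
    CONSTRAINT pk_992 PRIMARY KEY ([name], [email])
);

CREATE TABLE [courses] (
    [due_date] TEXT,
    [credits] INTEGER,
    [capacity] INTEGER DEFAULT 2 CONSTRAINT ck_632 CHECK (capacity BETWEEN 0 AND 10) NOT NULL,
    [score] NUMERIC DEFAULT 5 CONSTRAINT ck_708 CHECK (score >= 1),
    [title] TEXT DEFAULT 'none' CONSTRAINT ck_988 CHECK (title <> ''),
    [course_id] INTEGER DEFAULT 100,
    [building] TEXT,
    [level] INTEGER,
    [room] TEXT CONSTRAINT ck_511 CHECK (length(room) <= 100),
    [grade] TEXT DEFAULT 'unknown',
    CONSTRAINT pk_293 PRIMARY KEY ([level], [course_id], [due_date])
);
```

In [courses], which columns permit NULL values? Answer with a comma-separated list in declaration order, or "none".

- due_date: part of the PRIMARY KEY, which implies NOT NULL → not nullable.
- credits: no NOT NULL constraint applies → nullable.
- capacity: declared NOT NULL → not nullable.
- score: CHECK does not forbid NULL (a CHECK constraint passes when its expression is NULL) → nullable.
- title: CHECK does not forbid NULL (a CHECK constraint passes when its expression is NULL) → nullable.
- course_id: part of the PRIMARY KEY, which implies NOT NULL → not nullable.
- building: no NOT NULL constraint applies → nullable.
- level: part of the PRIMARY KEY, which implies NOT NULL → not nullable.
- room: CHECK does not forbid NULL (a CHECK constraint passes when its expression is NULL) → nullable.
- grade: DEFAULT only fills an omitted column; an explicit NULL is still allowed → nullable.

credits, score, title, building, room, grade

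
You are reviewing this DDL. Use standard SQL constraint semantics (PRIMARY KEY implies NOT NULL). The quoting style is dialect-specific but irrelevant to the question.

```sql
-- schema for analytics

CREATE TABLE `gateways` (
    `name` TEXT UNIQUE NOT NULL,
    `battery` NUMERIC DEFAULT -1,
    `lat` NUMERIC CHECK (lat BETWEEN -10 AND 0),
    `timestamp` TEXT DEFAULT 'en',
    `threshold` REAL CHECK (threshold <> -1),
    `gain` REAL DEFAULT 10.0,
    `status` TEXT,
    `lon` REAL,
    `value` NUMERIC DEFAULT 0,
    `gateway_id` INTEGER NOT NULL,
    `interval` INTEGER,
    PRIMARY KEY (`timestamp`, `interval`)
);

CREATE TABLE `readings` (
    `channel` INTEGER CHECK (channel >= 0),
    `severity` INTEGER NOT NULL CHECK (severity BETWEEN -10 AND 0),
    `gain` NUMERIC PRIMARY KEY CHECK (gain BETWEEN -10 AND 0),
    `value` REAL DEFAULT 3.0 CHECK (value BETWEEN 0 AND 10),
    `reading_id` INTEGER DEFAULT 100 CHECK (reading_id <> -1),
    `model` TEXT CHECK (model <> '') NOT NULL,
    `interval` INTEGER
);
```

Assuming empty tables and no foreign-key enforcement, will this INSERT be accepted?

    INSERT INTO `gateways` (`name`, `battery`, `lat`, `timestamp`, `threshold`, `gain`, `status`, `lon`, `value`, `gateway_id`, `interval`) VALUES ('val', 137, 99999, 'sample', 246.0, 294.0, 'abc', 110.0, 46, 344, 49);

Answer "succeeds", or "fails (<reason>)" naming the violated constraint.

The value 99999 for lat violates CHECK (lat BETWEEN -10 AND 0).

fails (CHECK on lat)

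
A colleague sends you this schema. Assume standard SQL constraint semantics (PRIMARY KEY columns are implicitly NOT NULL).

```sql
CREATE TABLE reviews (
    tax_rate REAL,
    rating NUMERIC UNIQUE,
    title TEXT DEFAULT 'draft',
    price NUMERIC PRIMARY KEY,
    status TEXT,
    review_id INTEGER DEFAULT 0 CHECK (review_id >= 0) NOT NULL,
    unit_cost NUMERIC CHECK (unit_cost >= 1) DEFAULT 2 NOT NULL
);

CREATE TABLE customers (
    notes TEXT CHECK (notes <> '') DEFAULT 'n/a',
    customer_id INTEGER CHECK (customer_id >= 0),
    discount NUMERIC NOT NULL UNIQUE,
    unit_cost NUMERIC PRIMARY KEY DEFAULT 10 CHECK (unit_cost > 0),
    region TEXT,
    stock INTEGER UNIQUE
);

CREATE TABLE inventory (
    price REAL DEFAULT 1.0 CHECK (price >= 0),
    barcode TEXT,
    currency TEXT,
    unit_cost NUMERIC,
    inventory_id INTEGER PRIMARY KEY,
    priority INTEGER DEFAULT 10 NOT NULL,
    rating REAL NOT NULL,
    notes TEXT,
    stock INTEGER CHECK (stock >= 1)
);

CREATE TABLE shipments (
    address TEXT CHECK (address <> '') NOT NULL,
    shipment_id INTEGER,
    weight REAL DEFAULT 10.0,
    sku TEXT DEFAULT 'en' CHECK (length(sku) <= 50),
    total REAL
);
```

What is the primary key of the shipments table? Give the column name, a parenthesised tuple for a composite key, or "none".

No column is declared PRIMARY KEY inline, and there is no table-level PRIMARY KEY clause in shipments.

none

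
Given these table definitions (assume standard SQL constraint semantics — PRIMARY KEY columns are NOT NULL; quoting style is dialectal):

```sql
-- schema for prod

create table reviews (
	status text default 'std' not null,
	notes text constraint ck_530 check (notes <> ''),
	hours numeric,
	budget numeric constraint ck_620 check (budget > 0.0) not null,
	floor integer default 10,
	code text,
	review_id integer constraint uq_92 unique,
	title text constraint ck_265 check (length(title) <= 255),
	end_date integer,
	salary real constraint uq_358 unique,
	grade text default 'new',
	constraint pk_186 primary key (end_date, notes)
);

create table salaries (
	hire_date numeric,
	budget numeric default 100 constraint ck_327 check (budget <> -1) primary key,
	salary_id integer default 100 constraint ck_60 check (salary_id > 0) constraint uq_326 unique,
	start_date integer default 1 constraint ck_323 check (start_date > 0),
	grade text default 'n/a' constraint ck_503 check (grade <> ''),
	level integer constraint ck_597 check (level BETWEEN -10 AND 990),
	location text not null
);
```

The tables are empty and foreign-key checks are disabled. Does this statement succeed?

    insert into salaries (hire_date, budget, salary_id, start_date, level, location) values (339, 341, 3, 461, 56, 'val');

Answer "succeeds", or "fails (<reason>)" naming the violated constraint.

succeeds

NOT NULL columns: budget is supplied; location is supplied.
CHECK constraints: 341 satisfies (budget <> -1); 3 satisfies (salary_id > 0); 461 satisfies (start_date > 0); 56 satisfies (level BETWEEN -10 AND 990).
No constraint is violated.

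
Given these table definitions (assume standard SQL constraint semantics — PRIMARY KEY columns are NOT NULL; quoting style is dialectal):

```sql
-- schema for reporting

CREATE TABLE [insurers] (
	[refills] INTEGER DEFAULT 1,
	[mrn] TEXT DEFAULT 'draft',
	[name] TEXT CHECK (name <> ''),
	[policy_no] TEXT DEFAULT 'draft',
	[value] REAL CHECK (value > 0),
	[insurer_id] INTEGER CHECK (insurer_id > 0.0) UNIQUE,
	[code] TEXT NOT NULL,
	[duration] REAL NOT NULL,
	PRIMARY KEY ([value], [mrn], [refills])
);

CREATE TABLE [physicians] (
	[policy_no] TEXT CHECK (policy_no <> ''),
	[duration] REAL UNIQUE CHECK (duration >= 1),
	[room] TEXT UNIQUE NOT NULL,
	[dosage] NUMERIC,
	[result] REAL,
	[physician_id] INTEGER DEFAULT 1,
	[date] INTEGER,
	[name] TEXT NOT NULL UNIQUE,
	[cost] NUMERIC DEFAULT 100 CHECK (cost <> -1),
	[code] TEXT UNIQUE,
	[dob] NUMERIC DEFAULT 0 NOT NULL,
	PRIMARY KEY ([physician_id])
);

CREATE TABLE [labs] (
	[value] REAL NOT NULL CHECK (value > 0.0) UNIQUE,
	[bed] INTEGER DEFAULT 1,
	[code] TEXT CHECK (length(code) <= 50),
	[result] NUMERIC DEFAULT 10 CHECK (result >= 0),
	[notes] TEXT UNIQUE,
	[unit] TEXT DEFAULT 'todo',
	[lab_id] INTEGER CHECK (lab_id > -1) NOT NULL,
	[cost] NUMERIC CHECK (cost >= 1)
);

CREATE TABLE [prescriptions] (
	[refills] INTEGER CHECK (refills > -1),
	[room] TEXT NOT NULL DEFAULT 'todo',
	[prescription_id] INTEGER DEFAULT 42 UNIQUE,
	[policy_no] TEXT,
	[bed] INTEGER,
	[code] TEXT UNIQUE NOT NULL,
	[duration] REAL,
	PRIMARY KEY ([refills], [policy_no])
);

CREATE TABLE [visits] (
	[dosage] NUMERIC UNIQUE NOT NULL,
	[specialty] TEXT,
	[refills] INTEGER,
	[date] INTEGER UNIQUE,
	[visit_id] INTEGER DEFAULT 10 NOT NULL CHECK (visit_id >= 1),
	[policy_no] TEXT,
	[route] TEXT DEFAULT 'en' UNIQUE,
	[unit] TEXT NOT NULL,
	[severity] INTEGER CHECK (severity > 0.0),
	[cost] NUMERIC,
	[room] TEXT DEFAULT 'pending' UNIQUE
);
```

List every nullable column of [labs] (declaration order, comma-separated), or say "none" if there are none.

- value: declared NOT NULL → not nullable.
- bed: DEFAULT only fills an omitted column; an explicit NULL is still allowed → nullable.
- code: CHECK does not forbid NULL (a CHECK constraint passes when its expression is NULL) → nullable.
- result: CHECK does not forbid NULL (a CHECK constraint passes when its expression is NULL) → nullable.
- notes: UNIQUE does not imply NOT NULL → nullable.
- unit: DEFAULT only fills an omitted column; an explicit NULL is still allowed → nullable.
- lab_id: declared NOT NULL → not nullable.
- cost: CHECK does not forbid NULL (a CHECK constraint passes when its expression is NULL) → nullable.

bed, code, result, notes, unit, cost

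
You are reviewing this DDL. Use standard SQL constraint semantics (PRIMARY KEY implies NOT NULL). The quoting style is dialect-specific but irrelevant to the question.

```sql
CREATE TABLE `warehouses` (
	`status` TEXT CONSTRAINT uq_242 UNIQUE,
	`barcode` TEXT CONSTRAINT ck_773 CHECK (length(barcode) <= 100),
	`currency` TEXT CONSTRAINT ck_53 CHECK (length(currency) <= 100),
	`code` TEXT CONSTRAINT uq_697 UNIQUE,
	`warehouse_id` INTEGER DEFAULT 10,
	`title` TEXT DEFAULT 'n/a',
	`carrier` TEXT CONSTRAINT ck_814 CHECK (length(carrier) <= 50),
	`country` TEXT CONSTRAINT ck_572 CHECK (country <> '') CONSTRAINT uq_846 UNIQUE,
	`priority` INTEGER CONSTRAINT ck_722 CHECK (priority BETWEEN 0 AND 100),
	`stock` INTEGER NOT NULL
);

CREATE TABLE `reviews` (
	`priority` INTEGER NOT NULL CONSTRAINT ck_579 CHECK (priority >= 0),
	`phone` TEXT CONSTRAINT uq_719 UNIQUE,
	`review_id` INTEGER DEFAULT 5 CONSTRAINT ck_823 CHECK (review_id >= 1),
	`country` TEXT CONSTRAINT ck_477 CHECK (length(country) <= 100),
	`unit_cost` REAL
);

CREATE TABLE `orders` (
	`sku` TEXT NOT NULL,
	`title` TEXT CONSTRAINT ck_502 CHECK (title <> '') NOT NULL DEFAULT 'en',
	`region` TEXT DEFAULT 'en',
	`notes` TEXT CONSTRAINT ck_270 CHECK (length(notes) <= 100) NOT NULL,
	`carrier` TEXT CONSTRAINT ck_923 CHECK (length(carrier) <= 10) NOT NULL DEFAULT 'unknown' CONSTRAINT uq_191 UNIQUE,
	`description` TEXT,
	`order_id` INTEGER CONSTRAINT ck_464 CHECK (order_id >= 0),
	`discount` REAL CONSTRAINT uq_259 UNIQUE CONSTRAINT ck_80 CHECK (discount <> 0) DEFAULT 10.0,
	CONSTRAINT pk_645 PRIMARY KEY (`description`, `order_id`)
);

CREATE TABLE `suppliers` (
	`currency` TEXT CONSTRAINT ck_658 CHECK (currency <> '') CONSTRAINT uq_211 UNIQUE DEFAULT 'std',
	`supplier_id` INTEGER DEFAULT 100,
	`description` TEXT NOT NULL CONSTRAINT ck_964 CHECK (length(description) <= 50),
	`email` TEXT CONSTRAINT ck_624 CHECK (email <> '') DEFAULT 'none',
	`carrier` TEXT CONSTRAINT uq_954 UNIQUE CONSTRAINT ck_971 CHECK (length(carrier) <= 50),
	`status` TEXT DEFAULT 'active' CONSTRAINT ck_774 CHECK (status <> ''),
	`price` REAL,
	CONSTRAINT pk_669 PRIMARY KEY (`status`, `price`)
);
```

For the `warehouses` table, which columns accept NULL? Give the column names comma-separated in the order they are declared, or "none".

- status: UNIQUE does not imply NOT NULL → nullable.
- barcode: CHECK does not forbid NULL (a CHECK constraint passes when its expression is NULL) → nullable.
- currency: CHECK does not forbid NULL (a CHECK constraint passes when its expression is NULL) → nullable.
- code: UNIQUE does not imply NOT NULL → nullable.
- warehouse_id: DEFAULT only fills an omitted column; an explicit NULL is still allowed → nullable.
- title: DEFAULT only fills an omitted column; an explicit NULL is still allowed → nullable.
- carrier: CHECK does not forbid NULL (a CHECK constraint passes when its expression is NULL) → nullable.
- country: CHECK does not forbid NULL (a CHECK constraint passes when its expression is NULL) → nullable.
- priority: CHECK does not forbid NULL (a CHECK constraint passes when its expression is NULL) → nullable.
- stock: declared NOT NULL → not nullable.

status, barcode, currency, code, warehouse_id, title, carrier, country, priority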